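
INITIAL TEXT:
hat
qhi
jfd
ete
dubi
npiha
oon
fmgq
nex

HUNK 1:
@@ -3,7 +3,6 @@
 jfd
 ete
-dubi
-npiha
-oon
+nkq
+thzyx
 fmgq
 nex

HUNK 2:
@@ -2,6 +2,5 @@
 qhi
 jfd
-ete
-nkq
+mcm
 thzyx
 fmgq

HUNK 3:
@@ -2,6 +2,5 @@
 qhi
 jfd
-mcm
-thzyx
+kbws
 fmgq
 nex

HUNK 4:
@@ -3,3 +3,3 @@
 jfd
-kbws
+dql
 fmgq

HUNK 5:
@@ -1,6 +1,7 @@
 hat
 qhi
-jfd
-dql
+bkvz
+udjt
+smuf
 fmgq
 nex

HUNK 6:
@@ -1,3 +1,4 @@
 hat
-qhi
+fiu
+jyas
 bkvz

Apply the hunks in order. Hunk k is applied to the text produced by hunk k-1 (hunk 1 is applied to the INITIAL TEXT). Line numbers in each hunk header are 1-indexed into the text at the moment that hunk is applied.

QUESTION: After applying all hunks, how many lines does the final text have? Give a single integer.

Hunk 1: at line 3 remove [dubi,npiha,oon] add [nkq,thzyx] -> 8 lines: hat qhi jfd ete nkq thzyx fmgq nex
Hunk 2: at line 2 remove [ete,nkq] add [mcm] -> 7 lines: hat qhi jfd mcm thzyx fmgq nex
Hunk 3: at line 2 remove [mcm,thzyx] add [kbws] -> 6 lines: hat qhi jfd kbws fmgq nex
Hunk 4: at line 3 remove [kbws] add [dql] -> 6 lines: hat qhi jfd dql fmgq nex
Hunk 5: at line 1 remove [jfd,dql] add [bkvz,udjt,smuf] -> 7 lines: hat qhi bkvz udjt smuf fmgq nex
Hunk 6: at line 1 remove [qhi] add [fiu,jyas] -> 8 lines: hat fiu jyas bkvz udjt smuf fmgq nex
Final line count: 8

Answer: 8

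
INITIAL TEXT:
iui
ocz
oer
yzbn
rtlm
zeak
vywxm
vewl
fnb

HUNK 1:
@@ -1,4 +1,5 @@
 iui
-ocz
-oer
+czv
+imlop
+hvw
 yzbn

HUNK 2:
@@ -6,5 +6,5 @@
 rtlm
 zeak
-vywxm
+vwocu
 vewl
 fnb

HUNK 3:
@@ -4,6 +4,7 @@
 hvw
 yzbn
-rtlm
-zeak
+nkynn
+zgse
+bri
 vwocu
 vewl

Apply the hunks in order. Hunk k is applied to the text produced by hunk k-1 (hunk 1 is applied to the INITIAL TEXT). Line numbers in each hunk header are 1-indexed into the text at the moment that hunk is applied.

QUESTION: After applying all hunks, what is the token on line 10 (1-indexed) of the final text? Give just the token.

Hunk 1: at line 1 remove [ocz,oer] add [czv,imlop,hvw] -> 10 lines: iui czv imlop hvw yzbn rtlm zeak vywxm vewl fnb
Hunk 2: at line 6 remove [vywxm] add [vwocu] -> 10 lines: iui czv imlop hvw yzbn rtlm zeak vwocu vewl fnb
Hunk 3: at line 4 remove [rtlm,zeak] add [nkynn,zgse,bri] -> 11 lines: iui czv imlop hvw yzbn nkynn zgse bri vwocu vewl fnb
Final line 10: vewl

Answer: vewl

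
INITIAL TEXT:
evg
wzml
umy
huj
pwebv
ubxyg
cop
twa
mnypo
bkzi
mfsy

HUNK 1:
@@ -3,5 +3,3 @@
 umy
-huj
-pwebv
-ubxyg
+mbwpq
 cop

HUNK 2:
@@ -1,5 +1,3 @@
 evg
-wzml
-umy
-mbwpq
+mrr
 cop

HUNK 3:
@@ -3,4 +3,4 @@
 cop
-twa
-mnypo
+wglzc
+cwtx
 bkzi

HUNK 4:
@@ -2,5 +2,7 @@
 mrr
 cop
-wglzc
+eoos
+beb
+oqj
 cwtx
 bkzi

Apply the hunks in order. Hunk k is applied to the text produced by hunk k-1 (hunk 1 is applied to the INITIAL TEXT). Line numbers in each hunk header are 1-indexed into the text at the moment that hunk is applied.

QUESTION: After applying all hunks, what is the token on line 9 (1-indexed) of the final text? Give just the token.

Hunk 1: at line 3 remove [huj,pwebv,ubxyg] add [mbwpq] -> 9 lines: evg wzml umy mbwpq cop twa mnypo bkzi mfsy
Hunk 2: at line 1 remove [wzml,umy,mbwpq] add [mrr] -> 7 lines: evg mrr cop twa mnypo bkzi mfsy
Hunk 3: at line 3 remove [twa,mnypo] add [wglzc,cwtx] -> 7 lines: evg mrr cop wglzc cwtx bkzi mfsy
Hunk 4: at line 2 remove [wglzc] add [eoos,beb,oqj] -> 9 lines: evg mrr cop eoos beb oqj cwtx bkzi mfsy
Final line 9: mfsy

Answer: mfsy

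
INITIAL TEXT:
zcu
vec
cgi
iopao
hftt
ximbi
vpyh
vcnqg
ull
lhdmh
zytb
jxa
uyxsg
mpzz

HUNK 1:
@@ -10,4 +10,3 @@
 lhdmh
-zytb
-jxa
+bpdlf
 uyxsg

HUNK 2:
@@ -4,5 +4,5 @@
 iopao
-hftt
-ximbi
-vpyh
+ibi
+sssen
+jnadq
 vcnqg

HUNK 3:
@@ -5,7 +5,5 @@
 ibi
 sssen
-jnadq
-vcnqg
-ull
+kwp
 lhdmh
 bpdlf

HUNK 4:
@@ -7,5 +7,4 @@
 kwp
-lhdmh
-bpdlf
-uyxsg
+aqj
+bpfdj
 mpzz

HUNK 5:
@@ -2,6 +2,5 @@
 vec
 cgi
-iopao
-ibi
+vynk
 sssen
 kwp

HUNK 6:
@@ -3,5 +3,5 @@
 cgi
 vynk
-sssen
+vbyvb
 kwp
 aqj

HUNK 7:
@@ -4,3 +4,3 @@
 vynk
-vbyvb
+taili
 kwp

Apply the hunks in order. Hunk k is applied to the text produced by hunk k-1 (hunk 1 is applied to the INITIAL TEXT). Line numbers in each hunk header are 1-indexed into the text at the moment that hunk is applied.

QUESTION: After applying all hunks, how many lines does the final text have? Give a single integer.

Hunk 1: at line 10 remove [zytb,jxa] add [bpdlf] -> 13 lines: zcu vec cgi iopao hftt ximbi vpyh vcnqg ull lhdmh bpdlf uyxsg mpzz
Hunk 2: at line 4 remove [hftt,ximbi,vpyh] add [ibi,sssen,jnadq] -> 13 lines: zcu vec cgi iopao ibi sssen jnadq vcnqg ull lhdmh bpdlf uyxsg mpzz
Hunk 3: at line 5 remove [jnadq,vcnqg,ull] add [kwp] -> 11 lines: zcu vec cgi iopao ibi sssen kwp lhdmh bpdlf uyxsg mpzz
Hunk 4: at line 7 remove [lhdmh,bpdlf,uyxsg] add [aqj,bpfdj] -> 10 lines: zcu vec cgi iopao ibi sssen kwp aqj bpfdj mpzz
Hunk 5: at line 2 remove [iopao,ibi] add [vynk] -> 9 lines: zcu vec cgi vynk sssen kwp aqj bpfdj mpzz
Hunk 6: at line 3 remove [sssen] add [vbyvb] -> 9 lines: zcu vec cgi vynk vbyvb kwp aqj bpfdj mpzz
Hunk 7: at line 4 remove [vbyvb] add [taili] -> 9 lines: zcu vec cgi vynk taili kwp aqj bpfdj mpzz
Final line count: 9

Answer: 9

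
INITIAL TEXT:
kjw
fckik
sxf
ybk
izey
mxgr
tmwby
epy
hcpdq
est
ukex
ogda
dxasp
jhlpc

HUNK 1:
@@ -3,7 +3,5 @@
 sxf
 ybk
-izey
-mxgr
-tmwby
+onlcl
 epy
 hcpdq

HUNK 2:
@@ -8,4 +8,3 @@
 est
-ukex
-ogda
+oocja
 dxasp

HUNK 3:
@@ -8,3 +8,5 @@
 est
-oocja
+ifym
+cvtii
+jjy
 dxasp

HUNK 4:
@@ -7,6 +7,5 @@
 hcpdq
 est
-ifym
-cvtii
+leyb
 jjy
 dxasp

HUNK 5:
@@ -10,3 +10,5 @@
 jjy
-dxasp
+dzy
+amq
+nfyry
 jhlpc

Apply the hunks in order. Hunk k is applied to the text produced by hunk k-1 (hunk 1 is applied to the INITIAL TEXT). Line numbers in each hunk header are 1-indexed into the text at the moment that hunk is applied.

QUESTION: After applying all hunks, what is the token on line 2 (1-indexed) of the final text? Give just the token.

Answer: fckik

Derivation:
Hunk 1: at line 3 remove [izey,mxgr,tmwby] add [onlcl] -> 12 lines: kjw fckik sxf ybk onlcl epy hcpdq est ukex ogda dxasp jhlpc
Hunk 2: at line 8 remove [ukex,ogda] add [oocja] -> 11 lines: kjw fckik sxf ybk onlcl epy hcpdq est oocja dxasp jhlpc
Hunk 3: at line 8 remove [oocja] add [ifym,cvtii,jjy] -> 13 lines: kjw fckik sxf ybk onlcl epy hcpdq est ifym cvtii jjy dxasp jhlpc
Hunk 4: at line 7 remove [ifym,cvtii] add [leyb] -> 12 lines: kjw fckik sxf ybk onlcl epy hcpdq est leyb jjy dxasp jhlpc
Hunk 5: at line 10 remove [dxasp] add [dzy,amq,nfyry] -> 14 lines: kjw fckik sxf ybk onlcl epy hcpdq est leyb jjy dzy amq nfyry jhlpc
Final line 2: fckik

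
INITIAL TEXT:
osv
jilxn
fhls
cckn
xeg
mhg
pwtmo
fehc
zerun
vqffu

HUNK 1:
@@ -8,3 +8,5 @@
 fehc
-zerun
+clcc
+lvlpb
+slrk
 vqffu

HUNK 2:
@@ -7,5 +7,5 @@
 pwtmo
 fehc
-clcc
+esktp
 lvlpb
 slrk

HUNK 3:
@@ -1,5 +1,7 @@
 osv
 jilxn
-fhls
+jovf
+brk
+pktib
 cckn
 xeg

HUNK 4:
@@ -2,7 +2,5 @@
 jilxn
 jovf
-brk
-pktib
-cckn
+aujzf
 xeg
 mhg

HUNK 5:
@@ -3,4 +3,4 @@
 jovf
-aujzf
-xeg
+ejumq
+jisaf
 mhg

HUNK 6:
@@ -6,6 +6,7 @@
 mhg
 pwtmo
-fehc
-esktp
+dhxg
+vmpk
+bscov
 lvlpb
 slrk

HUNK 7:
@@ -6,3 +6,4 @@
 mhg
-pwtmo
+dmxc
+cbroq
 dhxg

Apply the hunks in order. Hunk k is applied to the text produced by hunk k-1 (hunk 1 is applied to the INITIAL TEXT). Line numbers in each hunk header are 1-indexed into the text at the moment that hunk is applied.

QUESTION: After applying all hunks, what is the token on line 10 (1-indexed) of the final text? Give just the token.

Hunk 1: at line 8 remove [zerun] add [clcc,lvlpb,slrk] -> 12 lines: osv jilxn fhls cckn xeg mhg pwtmo fehc clcc lvlpb slrk vqffu
Hunk 2: at line 7 remove [clcc] add [esktp] -> 12 lines: osv jilxn fhls cckn xeg mhg pwtmo fehc esktp lvlpb slrk vqffu
Hunk 3: at line 1 remove [fhls] add [jovf,brk,pktib] -> 14 lines: osv jilxn jovf brk pktib cckn xeg mhg pwtmo fehc esktp lvlpb slrk vqffu
Hunk 4: at line 2 remove [brk,pktib,cckn] add [aujzf] -> 12 lines: osv jilxn jovf aujzf xeg mhg pwtmo fehc esktp lvlpb slrk vqffu
Hunk 5: at line 3 remove [aujzf,xeg] add [ejumq,jisaf] -> 12 lines: osv jilxn jovf ejumq jisaf mhg pwtmo fehc esktp lvlpb slrk vqffu
Hunk 6: at line 6 remove [fehc,esktp] add [dhxg,vmpk,bscov] -> 13 lines: osv jilxn jovf ejumq jisaf mhg pwtmo dhxg vmpk bscov lvlpb slrk vqffu
Hunk 7: at line 6 remove [pwtmo] add [dmxc,cbroq] -> 14 lines: osv jilxn jovf ejumq jisaf mhg dmxc cbroq dhxg vmpk bscov lvlpb slrk vqffu
Final line 10: vmpk

Answer: vmpk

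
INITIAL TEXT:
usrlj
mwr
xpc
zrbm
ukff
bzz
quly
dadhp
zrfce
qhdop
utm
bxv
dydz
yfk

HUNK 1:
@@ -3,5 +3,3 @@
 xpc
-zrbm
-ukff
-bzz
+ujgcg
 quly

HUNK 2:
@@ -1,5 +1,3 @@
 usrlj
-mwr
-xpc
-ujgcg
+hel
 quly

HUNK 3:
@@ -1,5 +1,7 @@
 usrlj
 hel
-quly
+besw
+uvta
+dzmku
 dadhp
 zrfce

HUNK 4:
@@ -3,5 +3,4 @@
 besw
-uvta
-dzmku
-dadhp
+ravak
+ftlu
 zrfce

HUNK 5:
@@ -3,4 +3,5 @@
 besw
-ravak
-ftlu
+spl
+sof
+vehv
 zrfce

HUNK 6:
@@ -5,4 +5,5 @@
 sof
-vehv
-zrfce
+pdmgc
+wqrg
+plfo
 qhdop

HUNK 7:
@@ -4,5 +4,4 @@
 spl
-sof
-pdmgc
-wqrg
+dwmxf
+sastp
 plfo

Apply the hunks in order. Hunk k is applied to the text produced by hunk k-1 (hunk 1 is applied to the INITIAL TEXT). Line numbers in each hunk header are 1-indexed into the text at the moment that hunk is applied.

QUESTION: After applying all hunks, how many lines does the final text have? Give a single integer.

Answer: 12

Derivation:
Hunk 1: at line 3 remove [zrbm,ukff,bzz] add [ujgcg] -> 12 lines: usrlj mwr xpc ujgcg quly dadhp zrfce qhdop utm bxv dydz yfk
Hunk 2: at line 1 remove [mwr,xpc,ujgcg] add [hel] -> 10 lines: usrlj hel quly dadhp zrfce qhdop utm bxv dydz yfk
Hunk 3: at line 1 remove [quly] add [besw,uvta,dzmku] -> 12 lines: usrlj hel besw uvta dzmku dadhp zrfce qhdop utm bxv dydz yfk
Hunk 4: at line 3 remove [uvta,dzmku,dadhp] add [ravak,ftlu] -> 11 lines: usrlj hel besw ravak ftlu zrfce qhdop utm bxv dydz yfk
Hunk 5: at line 3 remove [ravak,ftlu] add [spl,sof,vehv] -> 12 lines: usrlj hel besw spl sof vehv zrfce qhdop utm bxv dydz yfk
Hunk 6: at line 5 remove [vehv,zrfce] add [pdmgc,wqrg,plfo] -> 13 lines: usrlj hel besw spl sof pdmgc wqrg plfo qhdop utm bxv dydz yfk
Hunk 7: at line 4 remove [sof,pdmgc,wqrg] add [dwmxf,sastp] -> 12 lines: usrlj hel besw spl dwmxf sastp plfo qhdop utm bxv dydz yfk
Final line count: 12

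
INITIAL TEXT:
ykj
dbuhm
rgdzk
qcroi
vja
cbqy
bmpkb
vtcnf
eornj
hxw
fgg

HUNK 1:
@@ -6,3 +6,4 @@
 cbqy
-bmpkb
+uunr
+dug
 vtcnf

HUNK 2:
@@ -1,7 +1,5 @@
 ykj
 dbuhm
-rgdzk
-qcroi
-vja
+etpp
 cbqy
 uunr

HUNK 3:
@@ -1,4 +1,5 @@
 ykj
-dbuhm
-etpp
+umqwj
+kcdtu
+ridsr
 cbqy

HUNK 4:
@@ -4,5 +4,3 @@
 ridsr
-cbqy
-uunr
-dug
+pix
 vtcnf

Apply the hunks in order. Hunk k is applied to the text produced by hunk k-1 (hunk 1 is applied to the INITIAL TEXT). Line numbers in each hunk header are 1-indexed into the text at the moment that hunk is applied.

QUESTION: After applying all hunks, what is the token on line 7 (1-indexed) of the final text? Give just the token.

Answer: eornj

Derivation:
Hunk 1: at line 6 remove [bmpkb] add [uunr,dug] -> 12 lines: ykj dbuhm rgdzk qcroi vja cbqy uunr dug vtcnf eornj hxw fgg
Hunk 2: at line 1 remove [rgdzk,qcroi,vja] add [etpp] -> 10 lines: ykj dbuhm etpp cbqy uunr dug vtcnf eornj hxw fgg
Hunk 3: at line 1 remove [dbuhm,etpp] add [umqwj,kcdtu,ridsr] -> 11 lines: ykj umqwj kcdtu ridsr cbqy uunr dug vtcnf eornj hxw fgg
Hunk 4: at line 4 remove [cbqy,uunr,dug] add [pix] -> 9 lines: ykj umqwj kcdtu ridsr pix vtcnf eornj hxw fgg
Final line 7: eornj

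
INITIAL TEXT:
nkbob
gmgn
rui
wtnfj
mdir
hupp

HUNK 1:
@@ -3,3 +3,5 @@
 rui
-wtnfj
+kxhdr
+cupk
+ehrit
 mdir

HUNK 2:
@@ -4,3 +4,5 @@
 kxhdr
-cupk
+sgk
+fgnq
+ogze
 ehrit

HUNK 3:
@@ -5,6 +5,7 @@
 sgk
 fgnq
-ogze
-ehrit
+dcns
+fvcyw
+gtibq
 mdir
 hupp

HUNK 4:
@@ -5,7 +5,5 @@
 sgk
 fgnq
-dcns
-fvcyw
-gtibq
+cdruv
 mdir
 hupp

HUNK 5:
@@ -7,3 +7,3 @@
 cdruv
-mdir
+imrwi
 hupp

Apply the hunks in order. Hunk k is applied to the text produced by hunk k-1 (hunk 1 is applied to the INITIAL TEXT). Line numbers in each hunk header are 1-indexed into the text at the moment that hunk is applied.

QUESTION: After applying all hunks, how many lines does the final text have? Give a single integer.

Hunk 1: at line 3 remove [wtnfj] add [kxhdr,cupk,ehrit] -> 8 lines: nkbob gmgn rui kxhdr cupk ehrit mdir hupp
Hunk 2: at line 4 remove [cupk] add [sgk,fgnq,ogze] -> 10 lines: nkbob gmgn rui kxhdr sgk fgnq ogze ehrit mdir hupp
Hunk 3: at line 5 remove [ogze,ehrit] add [dcns,fvcyw,gtibq] -> 11 lines: nkbob gmgn rui kxhdr sgk fgnq dcns fvcyw gtibq mdir hupp
Hunk 4: at line 5 remove [dcns,fvcyw,gtibq] add [cdruv] -> 9 lines: nkbob gmgn rui kxhdr sgk fgnq cdruv mdir hupp
Hunk 5: at line 7 remove [mdir] add [imrwi] -> 9 lines: nkbob gmgn rui kxhdr sgk fgnq cdruv imrwi hupp
Final line count: 9

Answer: 9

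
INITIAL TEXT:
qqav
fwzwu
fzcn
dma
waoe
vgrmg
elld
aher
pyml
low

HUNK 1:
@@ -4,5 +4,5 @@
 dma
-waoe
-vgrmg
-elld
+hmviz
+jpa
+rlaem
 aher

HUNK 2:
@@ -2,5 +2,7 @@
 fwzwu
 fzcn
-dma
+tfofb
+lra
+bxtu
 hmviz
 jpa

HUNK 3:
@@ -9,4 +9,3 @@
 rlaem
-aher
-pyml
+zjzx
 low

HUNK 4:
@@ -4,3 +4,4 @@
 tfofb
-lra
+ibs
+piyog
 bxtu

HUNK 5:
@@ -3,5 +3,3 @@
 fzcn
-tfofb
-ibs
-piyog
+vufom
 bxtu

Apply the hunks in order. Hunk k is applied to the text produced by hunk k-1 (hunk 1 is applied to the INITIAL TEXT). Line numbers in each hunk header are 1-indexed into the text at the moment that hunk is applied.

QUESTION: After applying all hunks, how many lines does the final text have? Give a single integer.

Hunk 1: at line 4 remove [waoe,vgrmg,elld] add [hmviz,jpa,rlaem] -> 10 lines: qqav fwzwu fzcn dma hmviz jpa rlaem aher pyml low
Hunk 2: at line 2 remove [dma] add [tfofb,lra,bxtu] -> 12 lines: qqav fwzwu fzcn tfofb lra bxtu hmviz jpa rlaem aher pyml low
Hunk 3: at line 9 remove [aher,pyml] add [zjzx] -> 11 lines: qqav fwzwu fzcn tfofb lra bxtu hmviz jpa rlaem zjzx low
Hunk 4: at line 4 remove [lra] add [ibs,piyog] -> 12 lines: qqav fwzwu fzcn tfofb ibs piyog bxtu hmviz jpa rlaem zjzx low
Hunk 5: at line 3 remove [tfofb,ibs,piyog] add [vufom] -> 10 lines: qqav fwzwu fzcn vufom bxtu hmviz jpa rlaem zjzx low
Final line count: 10

Answer: 10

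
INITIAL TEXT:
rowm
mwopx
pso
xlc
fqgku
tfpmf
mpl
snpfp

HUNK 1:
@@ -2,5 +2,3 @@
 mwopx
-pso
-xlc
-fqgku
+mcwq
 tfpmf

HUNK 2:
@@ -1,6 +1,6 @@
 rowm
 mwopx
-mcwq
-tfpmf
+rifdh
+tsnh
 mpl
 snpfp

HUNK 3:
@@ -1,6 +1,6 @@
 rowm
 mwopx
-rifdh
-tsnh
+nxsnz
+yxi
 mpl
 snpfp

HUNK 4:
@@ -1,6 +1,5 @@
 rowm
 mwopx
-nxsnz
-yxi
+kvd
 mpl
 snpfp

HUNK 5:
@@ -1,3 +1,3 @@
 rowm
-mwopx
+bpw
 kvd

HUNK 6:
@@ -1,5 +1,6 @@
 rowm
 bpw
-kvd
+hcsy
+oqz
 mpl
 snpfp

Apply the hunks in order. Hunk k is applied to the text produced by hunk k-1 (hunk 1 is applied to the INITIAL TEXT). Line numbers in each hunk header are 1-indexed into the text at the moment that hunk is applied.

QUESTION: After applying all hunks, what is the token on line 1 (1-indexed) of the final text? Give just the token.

Hunk 1: at line 2 remove [pso,xlc,fqgku] add [mcwq] -> 6 lines: rowm mwopx mcwq tfpmf mpl snpfp
Hunk 2: at line 1 remove [mcwq,tfpmf] add [rifdh,tsnh] -> 6 lines: rowm mwopx rifdh tsnh mpl snpfp
Hunk 3: at line 1 remove [rifdh,tsnh] add [nxsnz,yxi] -> 6 lines: rowm mwopx nxsnz yxi mpl snpfp
Hunk 4: at line 1 remove [nxsnz,yxi] add [kvd] -> 5 lines: rowm mwopx kvd mpl snpfp
Hunk 5: at line 1 remove [mwopx] add [bpw] -> 5 lines: rowm bpw kvd mpl snpfp
Hunk 6: at line 1 remove [kvd] add [hcsy,oqz] -> 6 lines: rowm bpw hcsy oqz mpl snpfp
Final line 1: rowm

Answer: rowm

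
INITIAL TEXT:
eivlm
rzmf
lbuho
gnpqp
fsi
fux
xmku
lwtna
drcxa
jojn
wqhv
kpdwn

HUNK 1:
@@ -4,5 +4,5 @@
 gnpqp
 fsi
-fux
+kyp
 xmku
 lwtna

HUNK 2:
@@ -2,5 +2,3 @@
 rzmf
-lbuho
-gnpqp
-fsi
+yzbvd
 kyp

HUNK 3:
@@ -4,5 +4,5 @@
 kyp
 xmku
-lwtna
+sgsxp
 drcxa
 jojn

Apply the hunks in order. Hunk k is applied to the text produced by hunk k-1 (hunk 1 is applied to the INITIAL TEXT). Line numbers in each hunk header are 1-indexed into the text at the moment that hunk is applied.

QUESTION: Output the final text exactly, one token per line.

Hunk 1: at line 4 remove [fux] add [kyp] -> 12 lines: eivlm rzmf lbuho gnpqp fsi kyp xmku lwtna drcxa jojn wqhv kpdwn
Hunk 2: at line 2 remove [lbuho,gnpqp,fsi] add [yzbvd] -> 10 lines: eivlm rzmf yzbvd kyp xmku lwtna drcxa jojn wqhv kpdwn
Hunk 3: at line 4 remove [lwtna] add [sgsxp] -> 10 lines: eivlm rzmf yzbvd kyp xmku sgsxp drcxa jojn wqhv kpdwn

Answer: eivlm
rzmf
yzbvd
kyp
xmku
sgsxp
drcxa
jojn
wqhv
kpdwn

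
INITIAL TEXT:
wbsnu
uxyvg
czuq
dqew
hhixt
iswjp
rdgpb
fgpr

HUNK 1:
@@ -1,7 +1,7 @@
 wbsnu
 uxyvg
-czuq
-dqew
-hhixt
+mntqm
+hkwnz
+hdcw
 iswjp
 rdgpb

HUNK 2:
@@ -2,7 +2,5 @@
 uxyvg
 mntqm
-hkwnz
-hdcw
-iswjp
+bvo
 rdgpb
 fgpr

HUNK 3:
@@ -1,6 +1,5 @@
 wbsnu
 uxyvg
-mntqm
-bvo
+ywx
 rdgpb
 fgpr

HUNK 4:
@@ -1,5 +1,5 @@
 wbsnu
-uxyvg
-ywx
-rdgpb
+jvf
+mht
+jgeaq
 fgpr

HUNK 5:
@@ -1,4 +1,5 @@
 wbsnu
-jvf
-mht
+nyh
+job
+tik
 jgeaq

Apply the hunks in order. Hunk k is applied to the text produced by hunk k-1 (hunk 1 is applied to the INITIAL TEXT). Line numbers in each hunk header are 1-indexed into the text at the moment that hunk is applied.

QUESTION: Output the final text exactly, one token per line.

Answer: wbsnu
nyh
job
tik
jgeaq
fgpr

Derivation:
Hunk 1: at line 1 remove [czuq,dqew,hhixt] add [mntqm,hkwnz,hdcw] -> 8 lines: wbsnu uxyvg mntqm hkwnz hdcw iswjp rdgpb fgpr
Hunk 2: at line 2 remove [hkwnz,hdcw,iswjp] add [bvo] -> 6 lines: wbsnu uxyvg mntqm bvo rdgpb fgpr
Hunk 3: at line 1 remove [mntqm,bvo] add [ywx] -> 5 lines: wbsnu uxyvg ywx rdgpb fgpr
Hunk 4: at line 1 remove [uxyvg,ywx,rdgpb] add [jvf,mht,jgeaq] -> 5 lines: wbsnu jvf mht jgeaq fgpr
Hunk 5: at line 1 remove [jvf,mht] add [nyh,job,tik] -> 6 lines: wbsnu nyh job tik jgeaq fgpr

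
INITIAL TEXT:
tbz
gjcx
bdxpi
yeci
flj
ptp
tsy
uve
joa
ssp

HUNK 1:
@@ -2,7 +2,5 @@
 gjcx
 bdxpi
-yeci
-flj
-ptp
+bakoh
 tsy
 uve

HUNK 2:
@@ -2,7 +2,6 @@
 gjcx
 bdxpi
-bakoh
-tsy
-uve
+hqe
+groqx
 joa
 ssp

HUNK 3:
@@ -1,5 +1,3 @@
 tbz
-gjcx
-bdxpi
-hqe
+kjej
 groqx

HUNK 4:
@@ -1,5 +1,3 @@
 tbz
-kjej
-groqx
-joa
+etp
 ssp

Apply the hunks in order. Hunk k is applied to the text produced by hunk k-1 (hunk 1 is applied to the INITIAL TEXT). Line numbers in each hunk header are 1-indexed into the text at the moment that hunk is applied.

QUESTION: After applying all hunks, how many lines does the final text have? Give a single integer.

Hunk 1: at line 2 remove [yeci,flj,ptp] add [bakoh] -> 8 lines: tbz gjcx bdxpi bakoh tsy uve joa ssp
Hunk 2: at line 2 remove [bakoh,tsy,uve] add [hqe,groqx] -> 7 lines: tbz gjcx bdxpi hqe groqx joa ssp
Hunk 3: at line 1 remove [gjcx,bdxpi,hqe] add [kjej] -> 5 lines: tbz kjej groqx joa ssp
Hunk 4: at line 1 remove [kjej,groqx,joa] add [etp] -> 3 lines: tbz etp ssp
Final line count: 3

Answer: 3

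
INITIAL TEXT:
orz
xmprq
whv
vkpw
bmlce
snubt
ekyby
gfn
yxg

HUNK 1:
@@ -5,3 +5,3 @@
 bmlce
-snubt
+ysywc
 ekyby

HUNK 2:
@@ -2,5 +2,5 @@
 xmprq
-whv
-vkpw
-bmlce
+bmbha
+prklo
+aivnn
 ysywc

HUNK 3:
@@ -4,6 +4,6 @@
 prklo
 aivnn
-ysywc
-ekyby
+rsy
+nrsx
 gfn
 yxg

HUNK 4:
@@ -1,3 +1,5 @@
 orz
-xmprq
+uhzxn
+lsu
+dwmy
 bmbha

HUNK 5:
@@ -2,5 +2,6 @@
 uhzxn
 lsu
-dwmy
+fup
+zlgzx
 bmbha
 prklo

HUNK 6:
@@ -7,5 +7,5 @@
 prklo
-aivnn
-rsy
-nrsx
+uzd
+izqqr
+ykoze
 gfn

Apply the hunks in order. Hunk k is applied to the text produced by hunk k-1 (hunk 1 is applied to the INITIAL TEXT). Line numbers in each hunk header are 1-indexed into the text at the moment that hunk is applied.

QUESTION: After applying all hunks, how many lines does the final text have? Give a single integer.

Hunk 1: at line 5 remove [snubt] add [ysywc] -> 9 lines: orz xmprq whv vkpw bmlce ysywc ekyby gfn yxg
Hunk 2: at line 2 remove [whv,vkpw,bmlce] add [bmbha,prklo,aivnn] -> 9 lines: orz xmprq bmbha prklo aivnn ysywc ekyby gfn yxg
Hunk 3: at line 4 remove [ysywc,ekyby] add [rsy,nrsx] -> 9 lines: orz xmprq bmbha prklo aivnn rsy nrsx gfn yxg
Hunk 4: at line 1 remove [xmprq] add [uhzxn,lsu,dwmy] -> 11 lines: orz uhzxn lsu dwmy bmbha prklo aivnn rsy nrsx gfn yxg
Hunk 5: at line 2 remove [dwmy] add [fup,zlgzx] -> 12 lines: orz uhzxn lsu fup zlgzx bmbha prklo aivnn rsy nrsx gfn yxg
Hunk 6: at line 7 remove [aivnn,rsy,nrsx] add [uzd,izqqr,ykoze] -> 12 lines: orz uhzxn lsu fup zlgzx bmbha prklo uzd izqqr ykoze gfn yxg
Final line count: 12

Answer: 12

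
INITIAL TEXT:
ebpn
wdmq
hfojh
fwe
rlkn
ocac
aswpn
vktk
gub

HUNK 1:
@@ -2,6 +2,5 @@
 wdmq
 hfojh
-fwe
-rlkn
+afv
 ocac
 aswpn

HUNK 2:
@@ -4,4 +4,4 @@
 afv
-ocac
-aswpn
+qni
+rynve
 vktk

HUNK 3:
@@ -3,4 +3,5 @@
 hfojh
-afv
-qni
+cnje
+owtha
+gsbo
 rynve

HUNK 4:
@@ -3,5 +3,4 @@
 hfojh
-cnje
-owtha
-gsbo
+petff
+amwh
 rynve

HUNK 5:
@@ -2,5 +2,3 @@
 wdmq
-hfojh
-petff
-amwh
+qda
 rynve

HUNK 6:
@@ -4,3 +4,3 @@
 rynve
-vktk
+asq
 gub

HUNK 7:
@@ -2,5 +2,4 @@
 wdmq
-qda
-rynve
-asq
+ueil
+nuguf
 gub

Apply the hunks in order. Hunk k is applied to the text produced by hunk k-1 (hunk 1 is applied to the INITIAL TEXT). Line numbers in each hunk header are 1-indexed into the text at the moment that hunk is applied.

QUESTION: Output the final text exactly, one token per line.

Hunk 1: at line 2 remove [fwe,rlkn] add [afv] -> 8 lines: ebpn wdmq hfojh afv ocac aswpn vktk gub
Hunk 2: at line 4 remove [ocac,aswpn] add [qni,rynve] -> 8 lines: ebpn wdmq hfojh afv qni rynve vktk gub
Hunk 3: at line 3 remove [afv,qni] add [cnje,owtha,gsbo] -> 9 lines: ebpn wdmq hfojh cnje owtha gsbo rynve vktk gub
Hunk 4: at line 3 remove [cnje,owtha,gsbo] add [petff,amwh] -> 8 lines: ebpn wdmq hfojh petff amwh rynve vktk gub
Hunk 5: at line 2 remove [hfojh,petff,amwh] add [qda] -> 6 lines: ebpn wdmq qda rynve vktk gub
Hunk 6: at line 4 remove [vktk] add [asq] -> 6 lines: ebpn wdmq qda rynve asq gub
Hunk 7: at line 2 remove [qda,rynve,asq] add [ueil,nuguf] -> 5 lines: ebpn wdmq ueil nuguf gub

Answer: ebpn
wdmq
ueil
nuguf
gub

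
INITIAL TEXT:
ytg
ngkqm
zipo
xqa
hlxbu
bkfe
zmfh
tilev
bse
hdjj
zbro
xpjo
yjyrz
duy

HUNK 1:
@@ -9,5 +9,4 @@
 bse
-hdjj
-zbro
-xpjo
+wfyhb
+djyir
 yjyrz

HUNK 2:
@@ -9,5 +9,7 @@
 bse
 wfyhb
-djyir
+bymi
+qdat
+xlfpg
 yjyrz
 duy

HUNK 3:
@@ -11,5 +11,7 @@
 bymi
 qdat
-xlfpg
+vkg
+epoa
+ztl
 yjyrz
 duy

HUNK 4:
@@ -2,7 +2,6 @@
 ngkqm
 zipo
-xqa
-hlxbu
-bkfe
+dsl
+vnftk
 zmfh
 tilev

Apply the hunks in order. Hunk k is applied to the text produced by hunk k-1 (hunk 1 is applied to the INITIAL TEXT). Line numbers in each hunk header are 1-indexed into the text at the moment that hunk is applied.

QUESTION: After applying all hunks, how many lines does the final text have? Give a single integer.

Hunk 1: at line 9 remove [hdjj,zbro,xpjo] add [wfyhb,djyir] -> 13 lines: ytg ngkqm zipo xqa hlxbu bkfe zmfh tilev bse wfyhb djyir yjyrz duy
Hunk 2: at line 9 remove [djyir] add [bymi,qdat,xlfpg] -> 15 lines: ytg ngkqm zipo xqa hlxbu bkfe zmfh tilev bse wfyhb bymi qdat xlfpg yjyrz duy
Hunk 3: at line 11 remove [xlfpg] add [vkg,epoa,ztl] -> 17 lines: ytg ngkqm zipo xqa hlxbu bkfe zmfh tilev bse wfyhb bymi qdat vkg epoa ztl yjyrz duy
Hunk 4: at line 2 remove [xqa,hlxbu,bkfe] add [dsl,vnftk] -> 16 lines: ytg ngkqm zipo dsl vnftk zmfh tilev bse wfyhb bymi qdat vkg epoa ztl yjyrz duy
Final line count: 16

Answer: 16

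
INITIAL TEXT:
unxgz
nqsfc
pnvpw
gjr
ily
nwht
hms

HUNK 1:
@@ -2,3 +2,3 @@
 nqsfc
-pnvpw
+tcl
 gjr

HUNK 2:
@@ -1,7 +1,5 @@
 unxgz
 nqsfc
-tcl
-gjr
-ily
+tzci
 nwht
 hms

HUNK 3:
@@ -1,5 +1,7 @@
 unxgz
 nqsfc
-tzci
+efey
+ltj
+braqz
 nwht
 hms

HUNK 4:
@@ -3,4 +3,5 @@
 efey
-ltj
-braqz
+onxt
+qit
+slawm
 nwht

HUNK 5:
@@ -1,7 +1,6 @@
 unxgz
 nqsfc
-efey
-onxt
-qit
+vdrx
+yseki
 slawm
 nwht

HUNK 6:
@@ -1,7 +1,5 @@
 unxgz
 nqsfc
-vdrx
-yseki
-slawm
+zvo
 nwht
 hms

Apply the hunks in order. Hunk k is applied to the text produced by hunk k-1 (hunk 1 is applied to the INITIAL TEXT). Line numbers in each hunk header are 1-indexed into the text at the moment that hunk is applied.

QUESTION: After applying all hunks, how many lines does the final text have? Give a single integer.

Answer: 5

Derivation:
Hunk 1: at line 2 remove [pnvpw] add [tcl] -> 7 lines: unxgz nqsfc tcl gjr ily nwht hms
Hunk 2: at line 1 remove [tcl,gjr,ily] add [tzci] -> 5 lines: unxgz nqsfc tzci nwht hms
Hunk 3: at line 1 remove [tzci] add [efey,ltj,braqz] -> 7 lines: unxgz nqsfc efey ltj braqz nwht hms
Hunk 4: at line 3 remove [ltj,braqz] add [onxt,qit,slawm] -> 8 lines: unxgz nqsfc efey onxt qit slawm nwht hms
Hunk 5: at line 1 remove [efey,onxt,qit] add [vdrx,yseki] -> 7 lines: unxgz nqsfc vdrx yseki slawm nwht hms
Hunk 6: at line 1 remove [vdrx,yseki,slawm] add [zvo] -> 5 lines: unxgz nqsfc zvo nwht hms
Final line count: 5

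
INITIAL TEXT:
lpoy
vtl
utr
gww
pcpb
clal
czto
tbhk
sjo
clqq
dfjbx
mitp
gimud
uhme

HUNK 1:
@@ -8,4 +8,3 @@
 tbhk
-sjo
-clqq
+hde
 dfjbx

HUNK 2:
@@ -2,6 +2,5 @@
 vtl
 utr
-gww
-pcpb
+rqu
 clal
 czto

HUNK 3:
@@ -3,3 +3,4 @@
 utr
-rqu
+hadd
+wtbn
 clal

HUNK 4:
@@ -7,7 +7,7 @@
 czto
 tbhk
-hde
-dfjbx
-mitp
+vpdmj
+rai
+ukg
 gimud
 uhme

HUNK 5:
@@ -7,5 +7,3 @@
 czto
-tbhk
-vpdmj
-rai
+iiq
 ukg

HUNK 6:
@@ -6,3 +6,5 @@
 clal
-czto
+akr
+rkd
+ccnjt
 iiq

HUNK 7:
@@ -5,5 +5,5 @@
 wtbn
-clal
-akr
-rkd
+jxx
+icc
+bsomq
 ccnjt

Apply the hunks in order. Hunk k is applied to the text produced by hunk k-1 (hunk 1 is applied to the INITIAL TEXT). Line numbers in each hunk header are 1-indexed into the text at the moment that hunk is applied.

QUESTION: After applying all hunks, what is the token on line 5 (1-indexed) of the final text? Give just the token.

Answer: wtbn

Derivation:
Hunk 1: at line 8 remove [sjo,clqq] add [hde] -> 13 lines: lpoy vtl utr gww pcpb clal czto tbhk hde dfjbx mitp gimud uhme
Hunk 2: at line 2 remove [gww,pcpb] add [rqu] -> 12 lines: lpoy vtl utr rqu clal czto tbhk hde dfjbx mitp gimud uhme
Hunk 3: at line 3 remove [rqu] add [hadd,wtbn] -> 13 lines: lpoy vtl utr hadd wtbn clal czto tbhk hde dfjbx mitp gimud uhme
Hunk 4: at line 7 remove [hde,dfjbx,mitp] add [vpdmj,rai,ukg] -> 13 lines: lpoy vtl utr hadd wtbn clal czto tbhk vpdmj rai ukg gimud uhme
Hunk 5: at line 7 remove [tbhk,vpdmj,rai] add [iiq] -> 11 lines: lpoy vtl utr hadd wtbn clal czto iiq ukg gimud uhme
Hunk 6: at line 6 remove [czto] add [akr,rkd,ccnjt] -> 13 lines: lpoy vtl utr hadd wtbn clal akr rkd ccnjt iiq ukg gimud uhme
Hunk 7: at line 5 remove [clal,akr,rkd] add [jxx,icc,bsomq] -> 13 lines: lpoy vtl utr hadd wtbn jxx icc bsomq ccnjt iiq ukg gimud uhme
Final line 5: wtbn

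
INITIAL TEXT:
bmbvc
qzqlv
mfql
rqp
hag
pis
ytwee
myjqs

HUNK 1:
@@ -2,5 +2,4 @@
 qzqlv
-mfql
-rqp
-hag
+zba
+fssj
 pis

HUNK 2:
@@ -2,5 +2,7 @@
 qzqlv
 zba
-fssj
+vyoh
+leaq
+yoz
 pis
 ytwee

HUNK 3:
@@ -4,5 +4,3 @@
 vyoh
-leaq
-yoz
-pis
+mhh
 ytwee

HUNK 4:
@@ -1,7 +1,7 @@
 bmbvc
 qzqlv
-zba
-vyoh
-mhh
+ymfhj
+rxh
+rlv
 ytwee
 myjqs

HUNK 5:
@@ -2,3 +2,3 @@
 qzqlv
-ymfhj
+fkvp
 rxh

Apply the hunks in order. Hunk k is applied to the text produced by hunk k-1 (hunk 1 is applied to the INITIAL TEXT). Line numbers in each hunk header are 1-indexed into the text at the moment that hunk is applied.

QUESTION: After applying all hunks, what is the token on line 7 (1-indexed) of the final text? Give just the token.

Answer: myjqs

Derivation:
Hunk 1: at line 2 remove [mfql,rqp,hag] add [zba,fssj] -> 7 lines: bmbvc qzqlv zba fssj pis ytwee myjqs
Hunk 2: at line 2 remove [fssj] add [vyoh,leaq,yoz] -> 9 lines: bmbvc qzqlv zba vyoh leaq yoz pis ytwee myjqs
Hunk 3: at line 4 remove [leaq,yoz,pis] add [mhh] -> 7 lines: bmbvc qzqlv zba vyoh mhh ytwee myjqs
Hunk 4: at line 1 remove [zba,vyoh,mhh] add [ymfhj,rxh,rlv] -> 7 lines: bmbvc qzqlv ymfhj rxh rlv ytwee myjqs
Hunk 5: at line 2 remove [ymfhj] add [fkvp] -> 7 lines: bmbvc qzqlv fkvp rxh rlv ytwee myjqs
Final line 7: myjqs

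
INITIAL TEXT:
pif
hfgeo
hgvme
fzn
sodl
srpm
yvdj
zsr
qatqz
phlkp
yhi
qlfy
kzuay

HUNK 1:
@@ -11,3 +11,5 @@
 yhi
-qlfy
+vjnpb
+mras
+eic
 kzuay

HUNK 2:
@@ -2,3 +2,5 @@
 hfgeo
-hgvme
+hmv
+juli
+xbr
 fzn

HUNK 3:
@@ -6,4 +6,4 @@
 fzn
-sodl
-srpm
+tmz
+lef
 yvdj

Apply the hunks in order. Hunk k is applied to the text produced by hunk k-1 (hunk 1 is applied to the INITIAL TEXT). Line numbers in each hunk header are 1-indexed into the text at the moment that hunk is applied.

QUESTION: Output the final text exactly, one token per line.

Hunk 1: at line 11 remove [qlfy] add [vjnpb,mras,eic] -> 15 lines: pif hfgeo hgvme fzn sodl srpm yvdj zsr qatqz phlkp yhi vjnpb mras eic kzuay
Hunk 2: at line 2 remove [hgvme] add [hmv,juli,xbr] -> 17 lines: pif hfgeo hmv juli xbr fzn sodl srpm yvdj zsr qatqz phlkp yhi vjnpb mras eic kzuay
Hunk 3: at line 6 remove [sodl,srpm] add [tmz,lef] -> 17 lines: pif hfgeo hmv juli xbr fzn tmz lef yvdj zsr qatqz phlkp yhi vjnpb mras eic kzuay

Answer: pif
hfgeo
hmv
juli
xbr
fzn
tmz
lef
yvdj
zsr
qatqz
phlkp
yhi
vjnpb
mras
eic
kzuay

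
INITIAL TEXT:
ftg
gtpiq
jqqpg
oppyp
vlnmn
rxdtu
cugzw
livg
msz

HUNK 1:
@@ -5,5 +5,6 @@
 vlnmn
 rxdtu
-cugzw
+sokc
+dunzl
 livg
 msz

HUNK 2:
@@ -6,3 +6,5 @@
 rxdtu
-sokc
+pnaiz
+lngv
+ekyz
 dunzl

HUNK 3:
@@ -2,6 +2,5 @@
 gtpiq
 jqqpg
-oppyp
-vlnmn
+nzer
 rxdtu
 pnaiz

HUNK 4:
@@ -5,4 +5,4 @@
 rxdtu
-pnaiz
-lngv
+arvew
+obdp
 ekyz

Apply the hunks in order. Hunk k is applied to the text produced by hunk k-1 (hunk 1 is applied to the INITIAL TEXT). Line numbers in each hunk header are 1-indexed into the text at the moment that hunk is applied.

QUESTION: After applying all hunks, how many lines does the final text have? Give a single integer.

Answer: 11

Derivation:
Hunk 1: at line 5 remove [cugzw] add [sokc,dunzl] -> 10 lines: ftg gtpiq jqqpg oppyp vlnmn rxdtu sokc dunzl livg msz
Hunk 2: at line 6 remove [sokc] add [pnaiz,lngv,ekyz] -> 12 lines: ftg gtpiq jqqpg oppyp vlnmn rxdtu pnaiz lngv ekyz dunzl livg msz
Hunk 3: at line 2 remove [oppyp,vlnmn] add [nzer] -> 11 lines: ftg gtpiq jqqpg nzer rxdtu pnaiz lngv ekyz dunzl livg msz
Hunk 4: at line 5 remove [pnaiz,lngv] add [arvew,obdp] -> 11 lines: ftg gtpiq jqqpg nzer rxdtu arvew obdp ekyz dunzl livg msz
Final line count: 11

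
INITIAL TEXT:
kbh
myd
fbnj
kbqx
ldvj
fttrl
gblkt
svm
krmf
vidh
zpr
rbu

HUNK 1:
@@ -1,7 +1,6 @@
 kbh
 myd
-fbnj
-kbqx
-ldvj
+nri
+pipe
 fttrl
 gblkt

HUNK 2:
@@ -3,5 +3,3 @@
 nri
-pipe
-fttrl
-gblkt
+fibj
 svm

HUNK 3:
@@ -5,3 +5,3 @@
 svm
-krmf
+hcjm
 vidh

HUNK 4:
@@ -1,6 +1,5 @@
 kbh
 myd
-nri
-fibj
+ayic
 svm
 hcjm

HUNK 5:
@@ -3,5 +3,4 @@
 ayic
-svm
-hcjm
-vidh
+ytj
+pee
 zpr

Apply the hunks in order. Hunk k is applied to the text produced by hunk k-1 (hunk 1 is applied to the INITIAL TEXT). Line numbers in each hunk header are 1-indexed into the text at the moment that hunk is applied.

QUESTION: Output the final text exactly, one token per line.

Answer: kbh
myd
ayic
ytj
pee
zpr
rbu

Derivation:
Hunk 1: at line 1 remove [fbnj,kbqx,ldvj] add [nri,pipe] -> 11 lines: kbh myd nri pipe fttrl gblkt svm krmf vidh zpr rbu
Hunk 2: at line 3 remove [pipe,fttrl,gblkt] add [fibj] -> 9 lines: kbh myd nri fibj svm krmf vidh zpr rbu
Hunk 3: at line 5 remove [krmf] add [hcjm] -> 9 lines: kbh myd nri fibj svm hcjm vidh zpr rbu
Hunk 4: at line 1 remove [nri,fibj] add [ayic] -> 8 lines: kbh myd ayic svm hcjm vidh zpr rbu
Hunk 5: at line 3 remove [svm,hcjm,vidh] add [ytj,pee] -> 7 lines: kbh myd ayic ytj pee zpr rbu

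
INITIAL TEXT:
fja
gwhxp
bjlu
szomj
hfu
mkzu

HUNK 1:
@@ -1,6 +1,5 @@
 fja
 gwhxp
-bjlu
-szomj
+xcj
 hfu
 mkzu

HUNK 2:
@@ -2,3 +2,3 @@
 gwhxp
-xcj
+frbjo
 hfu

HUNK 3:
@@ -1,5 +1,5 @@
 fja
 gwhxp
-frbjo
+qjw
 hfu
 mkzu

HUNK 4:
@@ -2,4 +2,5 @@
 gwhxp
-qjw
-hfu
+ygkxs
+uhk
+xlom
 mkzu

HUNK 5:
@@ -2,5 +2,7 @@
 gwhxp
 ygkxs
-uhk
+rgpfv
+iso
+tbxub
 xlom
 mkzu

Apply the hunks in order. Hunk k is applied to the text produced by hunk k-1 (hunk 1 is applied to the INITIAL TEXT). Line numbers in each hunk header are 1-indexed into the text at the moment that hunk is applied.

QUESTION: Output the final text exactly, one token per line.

Answer: fja
gwhxp
ygkxs
rgpfv
iso
tbxub
xlom
mkzu

Derivation:
Hunk 1: at line 1 remove [bjlu,szomj] add [xcj] -> 5 lines: fja gwhxp xcj hfu mkzu
Hunk 2: at line 2 remove [xcj] add [frbjo] -> 5 lines: fja gwhxp frbjo hfu mkzu
Hunk 3: at line 1 remove [frbjo] add [qjw] -> 5 lines: fja gwhxp qjw hfu mkzu
Hunk 4: at line 2 remove [qjw,hfu] add [ygkxs,uhk,xlom] -> 6 lines: fja gwhxp ygkxs uhk xlom mkzu
Hunk 5: at line 2 remove [uhk] add [rgpfv,iso,tbxub] -> 8 lines: fja gwhxp ygkxs rgpfv iso tbxub xlom mkzu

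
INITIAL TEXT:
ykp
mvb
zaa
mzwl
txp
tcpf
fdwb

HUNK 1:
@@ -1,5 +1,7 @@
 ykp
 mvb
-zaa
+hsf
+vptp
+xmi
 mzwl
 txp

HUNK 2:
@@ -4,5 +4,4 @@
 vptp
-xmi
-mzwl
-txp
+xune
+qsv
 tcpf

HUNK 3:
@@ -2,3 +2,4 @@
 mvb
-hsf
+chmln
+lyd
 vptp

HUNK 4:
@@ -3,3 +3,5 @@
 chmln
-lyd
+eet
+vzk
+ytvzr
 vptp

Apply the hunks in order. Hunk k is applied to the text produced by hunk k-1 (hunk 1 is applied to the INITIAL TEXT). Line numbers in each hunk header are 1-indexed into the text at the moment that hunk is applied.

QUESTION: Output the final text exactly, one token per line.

Hunk 1: at line 1 remove [zaa] add [hsf,vptp,xmi] -> 9 lines: ykp mvb hsf vptp xmi mzwl txp tcpf fdwb
Hunk 2: at line 4 remove [xmi,mzwl,txp] add [xune,qsv] -> 8 lines: ykp mvb hsf vptp xune qsv tcpf fdwb
Hunk 3: at line 2 remove [hsf] add [chmln,lyd] -> 9 lines: ykp mvb chmln lyd vptp xune qsv tcpf fdwb
Hunk 4: at line 3 remove [lyd] add [eet,vzk,ytvzr] -> 11 lines: ykp mvb chmln eet vzk ytvzr vptp xune qsv tcpf fdwb

Answer: ykp
mvb
chmln
eet
vzk
ytvzr
vptp
xune
qsv
tcpf
fdwb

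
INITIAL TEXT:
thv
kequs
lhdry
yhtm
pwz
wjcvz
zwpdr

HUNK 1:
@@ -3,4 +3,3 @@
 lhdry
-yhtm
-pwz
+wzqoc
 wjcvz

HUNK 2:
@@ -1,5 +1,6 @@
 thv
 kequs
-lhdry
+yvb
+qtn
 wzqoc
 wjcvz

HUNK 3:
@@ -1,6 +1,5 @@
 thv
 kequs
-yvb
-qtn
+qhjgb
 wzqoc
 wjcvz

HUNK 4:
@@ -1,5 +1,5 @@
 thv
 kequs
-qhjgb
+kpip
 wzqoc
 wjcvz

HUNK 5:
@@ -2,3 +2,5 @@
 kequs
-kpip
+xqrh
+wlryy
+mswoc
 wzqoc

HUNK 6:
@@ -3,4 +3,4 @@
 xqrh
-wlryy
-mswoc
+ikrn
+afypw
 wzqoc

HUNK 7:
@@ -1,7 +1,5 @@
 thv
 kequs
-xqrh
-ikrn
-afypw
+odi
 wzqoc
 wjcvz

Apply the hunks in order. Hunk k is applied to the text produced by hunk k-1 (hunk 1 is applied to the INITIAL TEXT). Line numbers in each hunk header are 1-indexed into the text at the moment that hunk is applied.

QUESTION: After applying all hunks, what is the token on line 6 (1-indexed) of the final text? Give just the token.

Hunk 1: at line 3 remove [yhtm,pwz] add [wzqoc] -> 6 lines: thv kequs lhdry wzqoc wjcvz zwpdr
Hunk 2: at line 1 remove [lhdry] add [yvb,qtn] -> 7 lines: thv kequs yvb qtn wzqoc wjcvz zwpdr
Hunk 3: at line 1 remove [yvb,qtn] add [qhjgb] -> 6 lines: thv kequs qhjgb wzqoc wjcvz zwpdr
Hunk 4: at line 1 remove [qhjgb] add [kpip] -> 6 lines: thv kequs kpip wzqoc wjcvz zwpdr
Hunk 5: at line 2 remove [kpip] add [xqrh,wlryy,mswoc] -> 8 lines: thv kequs xqrh wlryy mswoc wzqoc wjcvz zwpdr
Hunk 6: at line 3 remove [wlryy,mswoc] add [ikrn,afypw] -> 8 lines: thv kequs xqrh ikrn afypw wzqoc wjcvz zwpdr
Hunk 7: at line 1 remove [xqrh,ikrn,afypw] add [odi] -> 6 lines: thv kequs odi wzqoc wjcvz zwpdr
Final line 6: zwpdr

Answer: zwpdr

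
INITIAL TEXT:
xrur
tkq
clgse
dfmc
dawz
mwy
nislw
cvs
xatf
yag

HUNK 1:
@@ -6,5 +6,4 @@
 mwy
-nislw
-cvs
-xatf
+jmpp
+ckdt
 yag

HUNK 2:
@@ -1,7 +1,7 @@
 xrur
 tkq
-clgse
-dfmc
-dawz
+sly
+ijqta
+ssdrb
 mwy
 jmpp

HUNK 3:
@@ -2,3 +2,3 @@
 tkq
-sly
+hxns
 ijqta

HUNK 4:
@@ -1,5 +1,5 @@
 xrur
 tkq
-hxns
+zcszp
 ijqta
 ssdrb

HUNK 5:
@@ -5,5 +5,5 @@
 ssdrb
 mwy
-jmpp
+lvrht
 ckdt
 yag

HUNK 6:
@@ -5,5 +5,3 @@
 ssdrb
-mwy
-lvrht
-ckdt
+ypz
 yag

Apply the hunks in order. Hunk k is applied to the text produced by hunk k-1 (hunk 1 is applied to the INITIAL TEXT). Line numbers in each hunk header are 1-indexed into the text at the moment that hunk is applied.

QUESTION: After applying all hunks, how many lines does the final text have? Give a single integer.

Answer: 7

Derivation:
Hunk 1: at line 6 remove [nislw,cvs,xatf] add [jmpp,ckdt] -> 9 lines: xrur tkq clgse dfmc dawz mwy jmpp ckdt yag
Hunk 2: at line 1 remove [clgse,dfmc,dawz] add [sly,ijqta,ssdrb] -> 9 lines: xrur tkq sly ijqta ssdrb mwy jmpp ckdt yag
Hunk 3: at line 2 remove [sly] add [hxns] -> 9 lines: xrur tkq hxns ijqta ssdrb mwy jmpp ckdt yag
Hunk 4: at line 1 remove [hxns] add [zcszp] -> 9 lines: xrur tkq zcszp ijqta ssdrb mwy jmpp ckdt yag
Hunk 5: at line 5 remove [jmpp] add [lvrht] -> 9 lines: xrur tkq zcszp ijqta ssdrb mwy lvrht ckdt yag
Hunk 6: at line 5 remove [mwy,lvrht,ckdt] add [ypz] -> 7 lines: xrur tkq zcszp ijqta ssdrb ypz yag
Final line count: 7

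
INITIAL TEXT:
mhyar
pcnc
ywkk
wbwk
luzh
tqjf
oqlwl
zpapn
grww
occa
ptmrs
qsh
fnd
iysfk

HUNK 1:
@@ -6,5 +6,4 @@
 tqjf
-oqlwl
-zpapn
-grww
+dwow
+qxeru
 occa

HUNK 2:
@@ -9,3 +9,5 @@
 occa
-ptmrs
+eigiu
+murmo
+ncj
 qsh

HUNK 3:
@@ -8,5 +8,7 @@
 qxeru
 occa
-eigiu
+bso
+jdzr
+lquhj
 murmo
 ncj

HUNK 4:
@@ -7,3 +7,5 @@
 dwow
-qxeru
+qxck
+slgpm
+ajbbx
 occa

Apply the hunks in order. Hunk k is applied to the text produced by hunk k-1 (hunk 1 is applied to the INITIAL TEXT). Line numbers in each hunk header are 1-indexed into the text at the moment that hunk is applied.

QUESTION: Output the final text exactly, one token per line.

Answer: mhyar
pcnc
ywkk
wbwk
luzh
tqjf
dwow
qxck
slgpm
ajbbx
occa
bso
jdzr
lquhj
murmo
ncj
qsh
fnd
iysfk

Derivation:
Hunk 1: at line 6 remove [oqlwl,zpapn,grww] add [dwow,qxeru] -> 13 lines: mhyar pcnc ywkk wbwk luzh tqjf dwow qxeru occa ptmrs qsh fnd iysfk
Hunk 2: at line 9 remove [ptmrs] add [eigiu,murmo,ncj] -> 15 lines: mhyar pcnc ywkk wbwk luzh tqjf dwow qxeru occa eigiu murmo ncj qsh fnd iysfk
Hunk 3: at line 8 remove [eigiu] add [bso,jdzr,lquhj] -> 17 lines: mhyar pcnc ywkk wbwk luzh tqjf dwow qxeru occa bso jdzr lquhj murmo ncj qsh fnd iysfk
Hunk 4: at line 7 remove [qxeru] add [qxck,slgpm,ajbbx] -> 19 lines: mhyar pcnc ywkk wbwk luzh tqjf dwow qxck slgpm ajbbx occa bso jdzr lquhj murmo ncj qsh fnd iysfk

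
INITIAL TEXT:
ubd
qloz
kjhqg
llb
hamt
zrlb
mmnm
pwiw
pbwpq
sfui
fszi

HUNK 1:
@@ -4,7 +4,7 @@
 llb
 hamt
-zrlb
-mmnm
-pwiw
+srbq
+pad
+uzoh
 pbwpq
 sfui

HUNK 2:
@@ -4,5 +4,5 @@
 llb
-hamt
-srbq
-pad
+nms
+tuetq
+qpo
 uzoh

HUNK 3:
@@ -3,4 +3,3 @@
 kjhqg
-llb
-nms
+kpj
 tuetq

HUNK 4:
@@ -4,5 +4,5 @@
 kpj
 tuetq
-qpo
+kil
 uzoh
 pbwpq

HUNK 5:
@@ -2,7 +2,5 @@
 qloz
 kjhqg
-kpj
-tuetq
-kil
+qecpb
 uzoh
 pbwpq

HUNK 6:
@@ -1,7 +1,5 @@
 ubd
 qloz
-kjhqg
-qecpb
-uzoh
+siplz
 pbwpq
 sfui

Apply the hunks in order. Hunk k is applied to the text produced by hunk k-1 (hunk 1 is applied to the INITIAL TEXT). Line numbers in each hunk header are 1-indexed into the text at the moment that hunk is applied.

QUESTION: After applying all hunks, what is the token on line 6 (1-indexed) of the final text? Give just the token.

Answer: fszi

Derivation:
Hunk 1: at line 4 remove [zrlb,mmnm,pwiw] add [srbq,pad,uzoh] -> 11 lines: ubd qloz kjhqg llb hamt srbq pad uzoh pbwpq sfui fszi
Hunk 2: at line 4 remove [hamt,srbq,pad] add [nms,tuetq,qpo] -> 11 lines: ubd qloz kjhqg llb nms tuetq qpo uzoh pbwpq sfui fszi
Hunk 3: at line 3 remove [llb,nms] add [kpj] -> 10 lines: ubd qloz kjhqg kpj tuetq qpo uzoh pbwpq sfui fszi
Hunk 4: at line 4 remove [qpo] add [kil] -> 10 lines: ubd qloz kjhqg kpj tuetq kil uzoh pbwpq sfui fszi
Hunk 5: at line 2 remove [kpj,tuetq,kil] add [qecpb] -> 8 lines: ubd qloz kjhqg qecpb uzoh pbwpq sfui fszi
Hunk 6: at line 1 remove [kjhqg,qecpb,uzoh] add [siplz] -> 6 lines: ubd qloz siplz pbwpq sfui fszi
Final line 6: fszi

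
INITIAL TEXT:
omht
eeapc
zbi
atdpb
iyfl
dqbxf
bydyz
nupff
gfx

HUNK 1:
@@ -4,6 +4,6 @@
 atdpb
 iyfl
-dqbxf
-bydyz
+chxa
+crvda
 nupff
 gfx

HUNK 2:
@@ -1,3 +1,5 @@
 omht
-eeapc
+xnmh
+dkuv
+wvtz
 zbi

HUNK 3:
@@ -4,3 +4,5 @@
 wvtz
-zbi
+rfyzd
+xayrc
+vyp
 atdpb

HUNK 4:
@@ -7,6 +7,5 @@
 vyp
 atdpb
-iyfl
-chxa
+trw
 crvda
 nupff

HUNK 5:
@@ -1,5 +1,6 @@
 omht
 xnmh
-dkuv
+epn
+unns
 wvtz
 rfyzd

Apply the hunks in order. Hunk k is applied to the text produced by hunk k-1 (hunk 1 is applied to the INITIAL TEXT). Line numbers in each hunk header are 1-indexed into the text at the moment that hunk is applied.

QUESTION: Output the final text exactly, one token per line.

Hunk 1: at line 4 remove [dqbxf,bydyz] add [chxa,crvda] -> 9 lines: omht eeapc zbi atdpb iyfl chxa crvda nupff gfx
Hunk 2: at line 1 remove [eeapc] add [xnmh,dkuv,wvtz] -> 11 lines: omht xnmh dkuv wvtz zbi atdpb iyfl chxa crvda nupff gfx
Hunk 3: at line 4 remove [zbi] add [rfyzd,xayrc,vyp] -> 13 lines: omht xnmh dkuv wvtz rfyzd xayrc vyp atdpb iyfl chxa crvda nupff gfx
Hunk 4: at line 7 remove [iyfl,chxa] add [trw] -> 12 lines: omht xnmh dkuv wvtz rfyzd xayrc vyp atdpb trw crvda nupff gfx
Hunk 5: at line 1 remove [dkuv] add [epn,unns] -> 13 lines: omht xnmh epn unns wvtz rfyzd xayrc vyp atdpb trw crvda nupff gfx

Answer: omht
xnmh
epn
unns
wvtz
rfyzd
xayrc
vyp
atdpb
trw
crvda
nupff
gfx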